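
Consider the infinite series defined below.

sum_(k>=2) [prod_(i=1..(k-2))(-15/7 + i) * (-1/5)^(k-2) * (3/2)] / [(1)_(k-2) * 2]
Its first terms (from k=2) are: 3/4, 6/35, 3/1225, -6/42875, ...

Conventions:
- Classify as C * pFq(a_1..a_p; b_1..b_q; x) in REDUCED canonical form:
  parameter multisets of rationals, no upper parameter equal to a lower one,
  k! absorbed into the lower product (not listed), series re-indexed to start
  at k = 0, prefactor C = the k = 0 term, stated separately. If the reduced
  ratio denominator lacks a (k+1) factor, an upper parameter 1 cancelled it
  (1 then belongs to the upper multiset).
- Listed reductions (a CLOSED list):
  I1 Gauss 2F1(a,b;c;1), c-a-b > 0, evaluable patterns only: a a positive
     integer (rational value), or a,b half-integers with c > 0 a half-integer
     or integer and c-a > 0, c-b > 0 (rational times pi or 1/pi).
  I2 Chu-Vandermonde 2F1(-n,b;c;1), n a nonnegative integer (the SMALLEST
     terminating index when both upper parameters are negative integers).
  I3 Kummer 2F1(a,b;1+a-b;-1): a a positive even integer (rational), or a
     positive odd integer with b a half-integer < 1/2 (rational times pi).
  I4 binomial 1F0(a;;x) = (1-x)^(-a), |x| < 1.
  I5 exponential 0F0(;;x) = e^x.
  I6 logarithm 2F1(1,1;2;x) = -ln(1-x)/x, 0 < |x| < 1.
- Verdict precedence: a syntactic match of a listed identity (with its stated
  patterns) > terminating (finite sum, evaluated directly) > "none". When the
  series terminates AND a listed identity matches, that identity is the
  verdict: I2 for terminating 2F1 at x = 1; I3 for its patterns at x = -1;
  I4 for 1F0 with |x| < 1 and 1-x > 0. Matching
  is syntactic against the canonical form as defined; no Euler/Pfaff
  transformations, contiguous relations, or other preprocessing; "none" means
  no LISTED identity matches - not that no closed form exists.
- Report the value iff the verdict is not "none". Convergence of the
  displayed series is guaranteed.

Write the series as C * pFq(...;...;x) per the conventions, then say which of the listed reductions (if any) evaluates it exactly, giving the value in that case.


Key step: with t_0 = 3/4, (1)_k (C = 3/4) is k! itself.
Step ratio: r(k) = (-1/5) * (k-8/7) / [(k+1)] - poly over poly, x = (-1/5) from leading terms; C = 3/4 at k = 0.

Prefactor 3/4, argument -1/5: 1F0 with upper {-8/7} over lower {-}. Verdict (x = -1/5): binomial (I4) applies (the 1F0 binomial series: exponent 8/7, x = -1/5). Its exact value is (3/4) * (6/5)^(8/7).


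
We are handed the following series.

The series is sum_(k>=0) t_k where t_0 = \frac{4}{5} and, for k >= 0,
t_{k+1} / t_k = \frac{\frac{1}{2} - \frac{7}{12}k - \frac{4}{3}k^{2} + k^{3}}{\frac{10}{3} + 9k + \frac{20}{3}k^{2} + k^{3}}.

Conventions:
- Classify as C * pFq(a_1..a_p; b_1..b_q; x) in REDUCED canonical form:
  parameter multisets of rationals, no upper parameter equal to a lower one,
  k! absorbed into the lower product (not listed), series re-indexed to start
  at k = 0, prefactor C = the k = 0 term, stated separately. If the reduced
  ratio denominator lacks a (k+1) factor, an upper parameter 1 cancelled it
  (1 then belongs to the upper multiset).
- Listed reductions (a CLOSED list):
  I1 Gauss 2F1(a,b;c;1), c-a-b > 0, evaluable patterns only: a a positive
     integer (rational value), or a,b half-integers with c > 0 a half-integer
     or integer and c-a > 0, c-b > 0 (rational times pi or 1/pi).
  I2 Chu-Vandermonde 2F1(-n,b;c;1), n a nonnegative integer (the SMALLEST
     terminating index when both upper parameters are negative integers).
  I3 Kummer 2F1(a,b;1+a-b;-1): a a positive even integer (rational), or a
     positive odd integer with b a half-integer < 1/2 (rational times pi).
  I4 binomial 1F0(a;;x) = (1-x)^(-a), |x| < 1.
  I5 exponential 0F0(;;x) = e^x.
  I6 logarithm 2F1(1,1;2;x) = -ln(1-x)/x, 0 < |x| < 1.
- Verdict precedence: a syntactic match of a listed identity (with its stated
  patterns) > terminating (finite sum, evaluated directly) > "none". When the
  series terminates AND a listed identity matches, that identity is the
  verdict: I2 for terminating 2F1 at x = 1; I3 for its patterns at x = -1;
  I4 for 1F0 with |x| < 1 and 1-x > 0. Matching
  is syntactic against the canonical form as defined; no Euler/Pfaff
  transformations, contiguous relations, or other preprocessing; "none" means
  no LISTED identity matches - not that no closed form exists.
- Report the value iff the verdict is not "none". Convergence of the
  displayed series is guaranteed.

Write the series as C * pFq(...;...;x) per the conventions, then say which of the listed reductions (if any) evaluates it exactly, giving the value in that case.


At argument 1: a 2F1 with upper {-\frac{3}{2}, -\frac{1}{2}}, lower {5}, scaled by C = \frac{4}{5}. Verdict: this is Gauss (I1, half-integer pattern) (x = 1; upper {-\frac{3}{2}, -\frac{1}{2}} half-integers, c = 5 in the evaluable pattern). Sum: \frac{1048576}{363825} / \pi.

First insight: from the first term \frac{4}{5}: factor the ratio over Q (C = 4/5): negated roots = parameters.
Adjacent-term ratio: r(k) = 1 * (k-\frac{3}{2}) (k-\frac{1}{2}) / [(k+5) (k+1)] ; factor over Q: parameters, x = 1, and C = \frac{4}{5}.


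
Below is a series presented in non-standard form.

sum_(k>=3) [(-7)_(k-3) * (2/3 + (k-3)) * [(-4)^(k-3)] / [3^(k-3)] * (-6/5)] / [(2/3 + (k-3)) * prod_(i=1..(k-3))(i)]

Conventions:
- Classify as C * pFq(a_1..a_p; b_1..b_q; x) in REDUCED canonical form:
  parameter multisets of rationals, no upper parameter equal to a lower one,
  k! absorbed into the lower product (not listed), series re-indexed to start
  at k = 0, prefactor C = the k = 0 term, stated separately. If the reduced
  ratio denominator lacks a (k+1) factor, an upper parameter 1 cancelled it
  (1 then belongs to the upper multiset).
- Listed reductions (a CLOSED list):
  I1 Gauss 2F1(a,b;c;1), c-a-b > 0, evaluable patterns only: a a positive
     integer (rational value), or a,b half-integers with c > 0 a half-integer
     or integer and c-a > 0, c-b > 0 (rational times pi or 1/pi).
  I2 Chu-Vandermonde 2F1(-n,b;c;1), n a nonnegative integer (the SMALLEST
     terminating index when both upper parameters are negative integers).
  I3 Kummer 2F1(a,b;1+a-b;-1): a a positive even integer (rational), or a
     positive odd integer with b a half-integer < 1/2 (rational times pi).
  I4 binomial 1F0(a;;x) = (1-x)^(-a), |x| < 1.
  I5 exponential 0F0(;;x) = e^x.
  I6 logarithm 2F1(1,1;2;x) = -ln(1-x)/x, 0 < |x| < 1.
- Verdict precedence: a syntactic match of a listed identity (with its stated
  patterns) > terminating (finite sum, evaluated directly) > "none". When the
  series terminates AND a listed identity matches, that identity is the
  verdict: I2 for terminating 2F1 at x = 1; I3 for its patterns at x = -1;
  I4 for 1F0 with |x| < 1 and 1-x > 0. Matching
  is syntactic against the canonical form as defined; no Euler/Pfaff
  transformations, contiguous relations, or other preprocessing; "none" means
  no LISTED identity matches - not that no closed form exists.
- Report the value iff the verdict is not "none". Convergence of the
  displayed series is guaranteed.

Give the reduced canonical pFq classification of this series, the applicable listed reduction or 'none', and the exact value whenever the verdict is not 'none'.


At argument -4/3: a 1F0 with upper {-7}, lower {-}, scaled by C = -6/5. Verdict: terminating at k = 7: the factor (-7)_k kills every later term; summing the 8 survivors is exact. Its exact value is -1647086/3645.

Key step: from the first term -6/5: the two geometric factors (C = -6/5, x = -4/3) combine into one argument.
Step ratio: r(k) = (-4/3) * (k-7) / [(k+1)] - poly over poly, x = (-4/3) from leading terms; C = -6/5 at k = 0.


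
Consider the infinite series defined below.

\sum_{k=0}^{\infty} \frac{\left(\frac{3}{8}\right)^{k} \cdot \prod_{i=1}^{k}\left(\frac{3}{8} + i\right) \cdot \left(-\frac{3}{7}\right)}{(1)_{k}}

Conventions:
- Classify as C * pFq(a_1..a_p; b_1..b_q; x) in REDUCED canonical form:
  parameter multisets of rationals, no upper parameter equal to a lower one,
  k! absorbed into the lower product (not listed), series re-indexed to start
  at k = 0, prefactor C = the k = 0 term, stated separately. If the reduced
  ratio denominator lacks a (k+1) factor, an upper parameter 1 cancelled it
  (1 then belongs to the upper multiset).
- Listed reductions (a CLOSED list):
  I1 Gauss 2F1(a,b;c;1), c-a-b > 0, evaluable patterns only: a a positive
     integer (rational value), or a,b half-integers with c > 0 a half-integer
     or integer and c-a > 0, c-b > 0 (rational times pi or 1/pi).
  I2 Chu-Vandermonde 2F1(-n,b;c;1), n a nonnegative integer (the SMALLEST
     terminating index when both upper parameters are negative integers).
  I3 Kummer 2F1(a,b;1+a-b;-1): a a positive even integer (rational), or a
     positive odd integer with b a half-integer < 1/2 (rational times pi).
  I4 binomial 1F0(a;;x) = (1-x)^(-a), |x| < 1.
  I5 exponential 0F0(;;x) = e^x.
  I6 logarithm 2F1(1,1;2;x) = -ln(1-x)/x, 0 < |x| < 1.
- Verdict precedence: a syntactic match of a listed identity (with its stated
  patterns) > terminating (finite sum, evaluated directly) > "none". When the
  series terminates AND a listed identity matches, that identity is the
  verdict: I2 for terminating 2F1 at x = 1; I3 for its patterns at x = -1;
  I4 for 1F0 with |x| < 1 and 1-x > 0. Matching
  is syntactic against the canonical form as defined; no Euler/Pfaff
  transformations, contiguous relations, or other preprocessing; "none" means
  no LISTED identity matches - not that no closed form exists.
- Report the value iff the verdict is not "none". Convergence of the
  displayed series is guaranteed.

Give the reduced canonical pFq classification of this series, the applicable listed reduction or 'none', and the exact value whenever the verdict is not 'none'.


Classification (C = -\frac{3}{7}): 1F0 with upper {\frac{11}{8}}, lower {-}, argument x = \frac{3}{8}. Verdict: the binomial series (I4) matches (the 1F0 binomial series: exponent -11/8, x = \frac{3}{8}). Sum: \left(-\frac{3}{7}\right) \cdot \left(\frac{5}{8}\right)^{-\frac{11}{8}}.

The tell: with t_0 = -\frac{3}{7}, (1)_k (C = -3/7, x = 3/8) is k! itself.
Step ratio: r(k) = \frac{3}{8} * (k+\frac{11}{8}) / [(k+1)] - poly over poly, x = \frac{3}{8} from leading terms; C = -\frac{3}{7} at k = 0.


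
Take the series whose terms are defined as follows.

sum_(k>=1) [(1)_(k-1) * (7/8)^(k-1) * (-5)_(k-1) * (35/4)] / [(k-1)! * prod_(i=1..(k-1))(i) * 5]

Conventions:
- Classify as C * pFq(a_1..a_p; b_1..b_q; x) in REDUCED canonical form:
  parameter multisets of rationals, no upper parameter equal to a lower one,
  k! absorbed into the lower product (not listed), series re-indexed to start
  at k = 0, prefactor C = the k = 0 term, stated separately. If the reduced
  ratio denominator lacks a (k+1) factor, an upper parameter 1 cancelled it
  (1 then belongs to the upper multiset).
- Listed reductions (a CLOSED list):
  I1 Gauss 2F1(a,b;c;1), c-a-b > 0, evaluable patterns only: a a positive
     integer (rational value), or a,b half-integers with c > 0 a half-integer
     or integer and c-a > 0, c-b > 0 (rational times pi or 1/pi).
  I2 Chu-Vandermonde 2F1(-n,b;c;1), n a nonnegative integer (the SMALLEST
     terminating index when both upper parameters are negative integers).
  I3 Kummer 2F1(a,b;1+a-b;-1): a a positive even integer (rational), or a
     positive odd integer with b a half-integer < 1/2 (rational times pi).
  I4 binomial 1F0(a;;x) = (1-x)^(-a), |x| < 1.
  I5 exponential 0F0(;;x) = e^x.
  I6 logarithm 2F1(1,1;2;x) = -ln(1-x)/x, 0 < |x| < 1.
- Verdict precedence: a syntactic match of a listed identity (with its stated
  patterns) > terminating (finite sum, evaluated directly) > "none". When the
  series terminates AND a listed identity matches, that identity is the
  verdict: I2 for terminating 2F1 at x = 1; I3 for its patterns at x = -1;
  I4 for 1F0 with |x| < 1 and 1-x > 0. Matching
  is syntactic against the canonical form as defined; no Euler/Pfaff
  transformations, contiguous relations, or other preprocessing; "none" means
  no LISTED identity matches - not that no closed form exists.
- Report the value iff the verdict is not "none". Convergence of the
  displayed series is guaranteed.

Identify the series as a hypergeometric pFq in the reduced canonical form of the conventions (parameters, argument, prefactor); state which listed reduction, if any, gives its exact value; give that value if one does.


The series (x = 7/8) is 1F0: upper {-5}, lower {-}, prefactor 7/4. Verdict: binomial (I4) applies (the 1F0 binomial series: exponent 5, x = 7/8). Sum: 7/131072.

The tell: from the first term 7/4: the lower running product (C = 7/4, x = 7/8) is a rising factorial.
Adjacent-term ratio: r(k) = (7/8) * (k-5) / [(k+1)] ; factor over Q: parameters, x = (7/8), and C = 7/4.


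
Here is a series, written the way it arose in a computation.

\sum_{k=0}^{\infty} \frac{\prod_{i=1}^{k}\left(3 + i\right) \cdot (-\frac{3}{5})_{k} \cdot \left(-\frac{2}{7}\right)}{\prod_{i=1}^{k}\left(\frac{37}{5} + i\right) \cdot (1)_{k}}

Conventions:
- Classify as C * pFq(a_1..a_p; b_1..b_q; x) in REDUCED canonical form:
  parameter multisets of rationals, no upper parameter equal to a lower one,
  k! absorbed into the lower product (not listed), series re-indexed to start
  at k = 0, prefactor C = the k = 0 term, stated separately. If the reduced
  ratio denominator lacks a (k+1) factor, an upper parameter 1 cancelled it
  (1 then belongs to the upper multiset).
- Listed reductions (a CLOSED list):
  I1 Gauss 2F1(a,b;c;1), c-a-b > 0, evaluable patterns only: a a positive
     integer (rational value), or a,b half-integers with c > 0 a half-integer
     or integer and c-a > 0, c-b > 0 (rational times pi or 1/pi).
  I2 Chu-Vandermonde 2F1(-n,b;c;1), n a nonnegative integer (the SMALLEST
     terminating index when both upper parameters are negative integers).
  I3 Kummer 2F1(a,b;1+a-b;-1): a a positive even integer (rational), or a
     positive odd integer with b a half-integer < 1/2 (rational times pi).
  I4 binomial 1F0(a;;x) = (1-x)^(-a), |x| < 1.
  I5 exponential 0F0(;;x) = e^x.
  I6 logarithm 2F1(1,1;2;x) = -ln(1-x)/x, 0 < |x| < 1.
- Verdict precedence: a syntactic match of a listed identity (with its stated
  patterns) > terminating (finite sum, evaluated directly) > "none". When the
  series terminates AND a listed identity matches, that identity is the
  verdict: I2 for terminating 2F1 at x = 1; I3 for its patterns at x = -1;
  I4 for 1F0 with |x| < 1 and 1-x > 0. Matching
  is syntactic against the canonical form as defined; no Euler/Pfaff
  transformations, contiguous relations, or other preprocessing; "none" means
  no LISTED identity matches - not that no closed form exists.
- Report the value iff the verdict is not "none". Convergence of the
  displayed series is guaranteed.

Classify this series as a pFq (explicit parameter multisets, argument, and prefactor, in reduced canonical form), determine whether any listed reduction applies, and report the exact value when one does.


Reduced: x = 1, 2F1, upper = {-\frac{3}{5}, 4}, lower = {\frac{42}{5}}, C = -\frac{2}{7}. Verdict: Gauss's theorem (I1) matches (x = 1: the Gamma ratio telescopes since c-a-b = 5 > 0 and a = 4 in Z>0). Value: -\frac{29304}{153125}.

Structural cue: from the first term -\frac{2}{7}: the running product (prefactor -2/7) telescopes to a rising factorial.
Adjacent-term ratio: r(k) = 1 * (k-\frac{3}{5}) (k+4) / [(k+\frac{42}{5}) (k+1)] - rational in k. x = 1; t_0 = -\frac{2}{7}; negate the roots.


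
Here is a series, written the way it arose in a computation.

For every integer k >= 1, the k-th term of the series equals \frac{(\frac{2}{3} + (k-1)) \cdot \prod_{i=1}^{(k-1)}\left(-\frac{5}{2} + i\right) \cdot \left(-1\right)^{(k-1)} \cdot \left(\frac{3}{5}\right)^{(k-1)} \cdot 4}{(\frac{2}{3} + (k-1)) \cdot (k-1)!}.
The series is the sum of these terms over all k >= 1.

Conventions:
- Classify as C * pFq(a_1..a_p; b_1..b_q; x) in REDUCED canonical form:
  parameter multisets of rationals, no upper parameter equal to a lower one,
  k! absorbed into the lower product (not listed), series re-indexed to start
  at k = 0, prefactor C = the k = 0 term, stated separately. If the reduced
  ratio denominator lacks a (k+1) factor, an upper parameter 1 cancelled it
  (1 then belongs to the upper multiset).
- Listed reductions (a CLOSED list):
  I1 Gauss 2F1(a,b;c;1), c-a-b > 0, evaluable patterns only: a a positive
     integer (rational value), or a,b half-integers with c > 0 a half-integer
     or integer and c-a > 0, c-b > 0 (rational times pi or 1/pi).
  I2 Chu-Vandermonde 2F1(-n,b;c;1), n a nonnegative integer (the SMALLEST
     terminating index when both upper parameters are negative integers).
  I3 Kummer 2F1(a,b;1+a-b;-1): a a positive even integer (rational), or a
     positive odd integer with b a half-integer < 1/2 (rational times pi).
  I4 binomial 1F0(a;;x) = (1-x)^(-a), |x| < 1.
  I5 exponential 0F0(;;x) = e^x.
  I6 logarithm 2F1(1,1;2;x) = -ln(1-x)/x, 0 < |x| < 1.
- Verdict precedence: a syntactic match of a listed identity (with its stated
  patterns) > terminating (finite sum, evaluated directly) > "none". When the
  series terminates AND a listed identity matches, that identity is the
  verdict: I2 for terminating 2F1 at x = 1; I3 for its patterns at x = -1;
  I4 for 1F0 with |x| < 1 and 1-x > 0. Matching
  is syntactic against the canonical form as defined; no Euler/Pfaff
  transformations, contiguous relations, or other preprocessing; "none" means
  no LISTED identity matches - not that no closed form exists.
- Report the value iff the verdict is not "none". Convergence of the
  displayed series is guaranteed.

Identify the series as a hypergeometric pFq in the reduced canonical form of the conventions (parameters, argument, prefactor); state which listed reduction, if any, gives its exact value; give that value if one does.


This is 4 * 1F0(-\frac{3}{2}; -; -\frac{3}{5}) in reduced canonical form. Verdict (x = -\frac{3}{5}): the I4 binomial reduction applies (the 1F0 binomial series: exponent 3/2, x = -\frac{3}{5}). Value: 4 \cdot \left(\frac{8}{5}\right)^{\frac{3}{2}}.

Key observation: x = -\frac{3}{5} and the (-1)^k factor (C = 4, x = -3/5) folds into the argument's sign.
Term ratio: r(k) = -\frac{3}{5} * (k-\frac{3}{2}) / [(k+1)] ; factor over Q: parameters, x = -\frac{3}{5}, and C = 4.


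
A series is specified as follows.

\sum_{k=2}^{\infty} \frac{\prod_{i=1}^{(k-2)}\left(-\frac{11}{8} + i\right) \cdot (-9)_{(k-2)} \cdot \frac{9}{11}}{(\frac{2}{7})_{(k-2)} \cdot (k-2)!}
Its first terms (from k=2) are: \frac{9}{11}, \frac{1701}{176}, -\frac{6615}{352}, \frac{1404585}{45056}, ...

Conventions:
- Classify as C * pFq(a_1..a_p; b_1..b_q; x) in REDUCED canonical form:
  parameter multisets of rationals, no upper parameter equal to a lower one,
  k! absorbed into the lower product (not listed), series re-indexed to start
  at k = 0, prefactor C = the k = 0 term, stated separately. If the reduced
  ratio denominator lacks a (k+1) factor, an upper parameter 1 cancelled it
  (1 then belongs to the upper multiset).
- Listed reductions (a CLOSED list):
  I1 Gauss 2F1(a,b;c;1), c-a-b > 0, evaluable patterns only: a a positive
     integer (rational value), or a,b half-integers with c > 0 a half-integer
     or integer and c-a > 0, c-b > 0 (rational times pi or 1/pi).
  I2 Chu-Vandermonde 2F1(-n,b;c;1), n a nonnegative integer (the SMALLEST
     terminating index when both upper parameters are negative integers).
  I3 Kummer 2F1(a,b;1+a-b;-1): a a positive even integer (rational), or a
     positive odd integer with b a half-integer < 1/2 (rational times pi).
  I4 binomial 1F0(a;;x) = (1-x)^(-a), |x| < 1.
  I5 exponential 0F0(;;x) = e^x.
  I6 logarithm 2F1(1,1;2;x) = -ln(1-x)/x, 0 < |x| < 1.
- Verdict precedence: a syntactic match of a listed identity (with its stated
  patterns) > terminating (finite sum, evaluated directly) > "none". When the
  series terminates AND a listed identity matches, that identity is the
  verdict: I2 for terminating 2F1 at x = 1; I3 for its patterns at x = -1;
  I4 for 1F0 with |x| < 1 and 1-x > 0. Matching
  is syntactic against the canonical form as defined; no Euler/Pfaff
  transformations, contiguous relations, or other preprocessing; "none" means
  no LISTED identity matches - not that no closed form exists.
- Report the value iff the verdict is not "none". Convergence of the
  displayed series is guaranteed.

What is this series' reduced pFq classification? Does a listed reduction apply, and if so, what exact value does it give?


Key observation: t_0 = \frac{9}{11} here, and the running product (C = 9/11) telescopes to a rising factorial.
Ratio: r(k) = 1 * (k-9) (k-\frac{3}{8}) / [(k+\frac{2}{7}) (k+1)] - rational in k. x = 1; t_0 = \frac{9}{11}; negate the roots.

x = 1 here; the reduced form reads 2F1, upper {-9, -\frac{3}{8}}, lower {\frac{2}{7}}, C = \frac{9}{11}. Verdict (x = 1): Vandermonde's identity (I2) applies (terminating 2F1 at x = 1 with n = 9, b = -3/8, c = \frac{2}{7}). Sum: \frac{1270654600926555}{295562469441536}.


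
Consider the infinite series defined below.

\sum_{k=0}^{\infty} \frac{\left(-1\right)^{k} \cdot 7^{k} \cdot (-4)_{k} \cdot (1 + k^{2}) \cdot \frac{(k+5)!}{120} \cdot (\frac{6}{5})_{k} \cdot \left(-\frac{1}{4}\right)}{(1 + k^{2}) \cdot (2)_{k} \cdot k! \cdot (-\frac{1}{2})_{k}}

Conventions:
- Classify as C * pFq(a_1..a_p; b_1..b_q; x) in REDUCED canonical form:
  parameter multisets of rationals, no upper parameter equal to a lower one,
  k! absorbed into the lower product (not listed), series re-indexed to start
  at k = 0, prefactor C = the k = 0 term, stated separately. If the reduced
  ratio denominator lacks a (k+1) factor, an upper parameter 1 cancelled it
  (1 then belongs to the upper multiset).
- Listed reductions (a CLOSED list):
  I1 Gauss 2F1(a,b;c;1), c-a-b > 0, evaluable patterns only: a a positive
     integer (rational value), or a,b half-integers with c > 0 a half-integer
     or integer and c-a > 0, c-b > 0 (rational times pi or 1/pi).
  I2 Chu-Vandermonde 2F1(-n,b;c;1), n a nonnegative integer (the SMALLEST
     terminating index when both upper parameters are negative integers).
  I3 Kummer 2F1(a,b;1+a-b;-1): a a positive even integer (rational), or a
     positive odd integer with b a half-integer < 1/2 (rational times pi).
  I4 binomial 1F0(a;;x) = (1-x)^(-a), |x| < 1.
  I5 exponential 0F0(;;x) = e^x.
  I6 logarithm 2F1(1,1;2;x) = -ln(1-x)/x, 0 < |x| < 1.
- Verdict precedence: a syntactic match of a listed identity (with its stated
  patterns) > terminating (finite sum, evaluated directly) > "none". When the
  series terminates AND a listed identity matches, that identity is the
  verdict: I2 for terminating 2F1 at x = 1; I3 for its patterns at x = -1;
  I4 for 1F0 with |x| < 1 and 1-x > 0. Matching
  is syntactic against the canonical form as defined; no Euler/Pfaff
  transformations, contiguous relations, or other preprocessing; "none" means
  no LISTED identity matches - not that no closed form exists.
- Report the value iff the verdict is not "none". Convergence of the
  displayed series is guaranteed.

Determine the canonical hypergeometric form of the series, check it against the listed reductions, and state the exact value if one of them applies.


Canonical form: C = -\frac{1}{4} times 3F2 with upper {-4, \frac{6}{5}, 6}, lower {-\frac{1}{2}, 2}, x = -7. Verdict: terminating at k = 4: the factor (-4)_k kills every later term; summing the 5 survivors is exact. Its exact value is \frac{42884275447}{62500}.

Key observation: with t_0 = -\frac{1}{4}, the factorial ratio (C = -1/4) (k+a-1)!/(a-1)! is a rising factorial (a)_k.
Consecutive-term ratio: r(k) = -7 * (k-4) (k+\frac{6}{5}) (k+6) / [(k-\frac{1}{2}) (k+2) (k+1)] - rational; roots negated = parameters, x = -7, C = -\frac{1}{4}.


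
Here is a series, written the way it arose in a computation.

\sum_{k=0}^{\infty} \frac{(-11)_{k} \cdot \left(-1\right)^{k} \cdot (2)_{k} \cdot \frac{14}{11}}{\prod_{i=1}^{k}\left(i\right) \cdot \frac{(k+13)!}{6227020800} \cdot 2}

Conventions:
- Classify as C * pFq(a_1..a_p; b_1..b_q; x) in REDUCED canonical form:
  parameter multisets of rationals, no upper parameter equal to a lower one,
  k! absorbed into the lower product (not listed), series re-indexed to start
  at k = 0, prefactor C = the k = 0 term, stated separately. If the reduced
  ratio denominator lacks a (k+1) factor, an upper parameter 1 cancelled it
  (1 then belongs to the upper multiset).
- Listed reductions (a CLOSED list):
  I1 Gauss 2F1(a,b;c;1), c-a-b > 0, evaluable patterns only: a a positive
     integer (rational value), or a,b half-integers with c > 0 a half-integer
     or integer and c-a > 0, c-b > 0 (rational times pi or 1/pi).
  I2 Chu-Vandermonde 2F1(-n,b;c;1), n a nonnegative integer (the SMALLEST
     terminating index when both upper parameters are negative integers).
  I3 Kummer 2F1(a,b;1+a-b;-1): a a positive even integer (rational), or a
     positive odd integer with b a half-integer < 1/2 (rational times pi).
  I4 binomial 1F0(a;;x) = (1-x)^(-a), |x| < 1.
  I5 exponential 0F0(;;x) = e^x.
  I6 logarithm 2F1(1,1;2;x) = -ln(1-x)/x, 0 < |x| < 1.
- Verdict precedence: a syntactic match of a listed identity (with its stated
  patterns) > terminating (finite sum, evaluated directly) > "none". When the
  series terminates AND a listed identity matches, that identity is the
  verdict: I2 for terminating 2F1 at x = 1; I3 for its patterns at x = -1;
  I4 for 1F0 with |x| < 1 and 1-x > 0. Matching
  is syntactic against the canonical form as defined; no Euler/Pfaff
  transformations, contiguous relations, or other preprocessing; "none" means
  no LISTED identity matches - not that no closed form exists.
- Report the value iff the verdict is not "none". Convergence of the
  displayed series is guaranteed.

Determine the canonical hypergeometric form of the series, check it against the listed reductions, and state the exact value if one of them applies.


x = -1 here; the reduced form reads 2F1, upper {-11, 2}, lower {14}, C = \frac{7}{11}. Verdict (x = -1): Kummer's theorem (I3) applies (x = -1; c = 14 equals 1+a-b for upper {-11, 2}: listed pattern). Value: \frac{91}{22}.

Key observation: with t_0 = \frac{7}{11}, the product of the first k integers (C = 7/11) is k!.
Step ratio: r(k) = -1 * (k-11) (k+2) / [(k+14) (k+1)] - rational; roots negated = parameters, x = -1, C = \frac{7}{11}.


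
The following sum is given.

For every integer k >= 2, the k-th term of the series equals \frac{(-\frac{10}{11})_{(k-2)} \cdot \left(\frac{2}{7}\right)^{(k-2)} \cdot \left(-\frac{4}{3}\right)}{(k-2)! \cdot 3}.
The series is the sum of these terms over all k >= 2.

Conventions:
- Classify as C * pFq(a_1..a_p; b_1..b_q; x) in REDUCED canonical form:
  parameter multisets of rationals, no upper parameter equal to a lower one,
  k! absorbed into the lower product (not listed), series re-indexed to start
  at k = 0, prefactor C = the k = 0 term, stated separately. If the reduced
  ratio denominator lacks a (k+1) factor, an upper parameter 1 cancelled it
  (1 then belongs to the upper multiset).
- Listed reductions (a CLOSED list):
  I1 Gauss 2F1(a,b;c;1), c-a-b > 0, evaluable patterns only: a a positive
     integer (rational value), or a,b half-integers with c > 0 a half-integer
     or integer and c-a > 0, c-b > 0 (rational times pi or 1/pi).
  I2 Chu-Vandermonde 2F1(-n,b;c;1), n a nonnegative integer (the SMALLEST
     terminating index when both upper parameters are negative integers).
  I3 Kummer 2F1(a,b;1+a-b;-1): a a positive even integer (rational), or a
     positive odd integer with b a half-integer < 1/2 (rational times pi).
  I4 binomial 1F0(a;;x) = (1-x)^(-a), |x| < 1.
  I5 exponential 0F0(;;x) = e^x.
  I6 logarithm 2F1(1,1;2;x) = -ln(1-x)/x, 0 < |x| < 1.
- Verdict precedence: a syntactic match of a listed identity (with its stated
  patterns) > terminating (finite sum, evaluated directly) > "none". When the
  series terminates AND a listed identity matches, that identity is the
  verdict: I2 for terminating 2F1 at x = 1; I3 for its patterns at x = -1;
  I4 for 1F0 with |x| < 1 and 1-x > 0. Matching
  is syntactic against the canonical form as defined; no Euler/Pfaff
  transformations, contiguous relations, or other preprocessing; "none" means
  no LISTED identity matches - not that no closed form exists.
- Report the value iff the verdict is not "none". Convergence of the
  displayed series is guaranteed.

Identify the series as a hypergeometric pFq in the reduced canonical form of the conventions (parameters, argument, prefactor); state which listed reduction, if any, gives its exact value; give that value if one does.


Key step: t_0 = -\frac{4}{9} here, and the constant factors (C = -4/9, x = 2/7) combine into one prefactor.
Adjacent-term ratio: r(k) = \frac{2}{7} * (k-\frac{10}{11}) / [(k+1)] - rational; roots negated = parameters, x = \frac{2}{7}, C = -\frac{4}{9}.

Classification (C = -\frac{4}{9}): 1F0 with upper {-\frac{10}{11}}, lower {-}, argument x = \frac{2}{7}. Verdict: binomial (I4) fires (the 1F0 binomial series: exponent 10/11, x = \frac{2}{7}). Exact value: \left(-\frac{4}{9}\right) \cdot \left(\frac{5}{7}\right)^{\frac{10}{11}}.


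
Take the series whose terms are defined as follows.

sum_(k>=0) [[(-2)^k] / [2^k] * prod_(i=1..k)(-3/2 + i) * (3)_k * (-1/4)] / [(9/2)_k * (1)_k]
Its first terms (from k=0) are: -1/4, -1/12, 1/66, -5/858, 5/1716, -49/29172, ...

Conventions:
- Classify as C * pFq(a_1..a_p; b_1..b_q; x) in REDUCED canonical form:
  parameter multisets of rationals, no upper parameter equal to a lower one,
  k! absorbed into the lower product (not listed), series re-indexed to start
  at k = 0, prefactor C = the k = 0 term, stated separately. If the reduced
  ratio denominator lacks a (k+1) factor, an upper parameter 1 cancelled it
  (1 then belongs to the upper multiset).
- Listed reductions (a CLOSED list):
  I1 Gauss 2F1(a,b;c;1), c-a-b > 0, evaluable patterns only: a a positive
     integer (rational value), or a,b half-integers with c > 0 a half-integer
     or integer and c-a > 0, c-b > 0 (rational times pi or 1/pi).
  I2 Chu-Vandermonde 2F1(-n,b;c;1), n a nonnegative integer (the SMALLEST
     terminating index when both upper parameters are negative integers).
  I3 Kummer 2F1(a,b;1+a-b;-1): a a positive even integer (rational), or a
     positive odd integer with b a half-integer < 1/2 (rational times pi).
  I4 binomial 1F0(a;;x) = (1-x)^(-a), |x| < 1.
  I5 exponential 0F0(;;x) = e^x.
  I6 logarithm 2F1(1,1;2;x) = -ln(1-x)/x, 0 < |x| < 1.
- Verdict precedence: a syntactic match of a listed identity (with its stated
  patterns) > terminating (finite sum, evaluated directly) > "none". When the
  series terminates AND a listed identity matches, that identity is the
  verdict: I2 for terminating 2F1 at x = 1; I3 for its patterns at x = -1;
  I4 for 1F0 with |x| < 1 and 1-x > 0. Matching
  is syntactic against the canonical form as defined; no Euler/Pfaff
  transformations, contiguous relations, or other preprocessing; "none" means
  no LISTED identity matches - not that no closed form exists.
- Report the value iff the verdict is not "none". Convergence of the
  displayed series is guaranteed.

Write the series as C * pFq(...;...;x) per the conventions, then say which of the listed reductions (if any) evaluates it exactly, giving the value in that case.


Key step: x = (-1) and (1)_k (C = -1/4, x = -1) is k! itself.
Adjacent-term ratio: r(k) = (-1) * (k-1/2) (k+3) / [(k+9/2) (k+1)] - rational in k. x = (-1); t_0 = -1/4; negate the roots.

Canonical form: C = -1/4 times 2F1 with upper {-1/2, 3}, lower {9/2}, x = -1. Verdict: Kummer (I3) applies (x = -1; c = 9/2 equals 1+a-b for upper {-1/2, 3}: listed pattern). Hence: (-105/1024) * pi.


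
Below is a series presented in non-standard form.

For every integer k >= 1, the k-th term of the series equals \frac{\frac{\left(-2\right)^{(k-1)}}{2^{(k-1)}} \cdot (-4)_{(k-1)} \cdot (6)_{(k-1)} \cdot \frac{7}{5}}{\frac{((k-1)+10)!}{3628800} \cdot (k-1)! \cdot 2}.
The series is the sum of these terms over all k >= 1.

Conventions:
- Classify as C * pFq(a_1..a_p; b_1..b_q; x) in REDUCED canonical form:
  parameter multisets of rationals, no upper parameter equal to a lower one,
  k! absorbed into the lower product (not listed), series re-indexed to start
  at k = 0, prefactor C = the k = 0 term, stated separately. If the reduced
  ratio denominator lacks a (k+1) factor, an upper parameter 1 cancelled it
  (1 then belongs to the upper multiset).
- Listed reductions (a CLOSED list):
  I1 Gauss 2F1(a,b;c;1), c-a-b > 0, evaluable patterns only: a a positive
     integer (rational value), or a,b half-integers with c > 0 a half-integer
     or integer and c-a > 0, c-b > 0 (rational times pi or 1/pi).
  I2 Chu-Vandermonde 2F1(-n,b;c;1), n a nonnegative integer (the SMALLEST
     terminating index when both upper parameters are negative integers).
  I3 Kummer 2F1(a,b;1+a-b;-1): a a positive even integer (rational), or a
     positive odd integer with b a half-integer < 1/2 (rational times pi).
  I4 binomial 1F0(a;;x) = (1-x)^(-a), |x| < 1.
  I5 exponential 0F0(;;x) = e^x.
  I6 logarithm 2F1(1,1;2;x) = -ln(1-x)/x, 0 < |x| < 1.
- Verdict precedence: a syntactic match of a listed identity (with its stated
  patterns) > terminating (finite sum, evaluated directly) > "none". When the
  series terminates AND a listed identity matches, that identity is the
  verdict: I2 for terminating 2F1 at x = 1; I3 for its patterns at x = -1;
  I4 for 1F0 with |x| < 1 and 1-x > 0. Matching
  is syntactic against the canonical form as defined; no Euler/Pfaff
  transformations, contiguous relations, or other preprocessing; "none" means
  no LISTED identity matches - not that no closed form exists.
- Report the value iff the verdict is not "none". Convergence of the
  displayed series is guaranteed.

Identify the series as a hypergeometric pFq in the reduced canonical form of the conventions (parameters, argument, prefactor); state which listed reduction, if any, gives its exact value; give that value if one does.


Key step: x = -1 and the denominator's factorial ratio (prefactor 7/10) is a lower Pochhammer.
Term ratio: r(k) = -1 * (k-4) (k+6) / [(k+11) (k+1)] ; factor over Q: parameters, x = -1, and C = \frac{7}{10}.

Classification (C = \frac{7}{10}): 2F1 with upper {-4, 6}, lower {11}, argument x = -1. Verdict: Kummer's theorem (I3) applies (x = -1; c = 11 equals 1+a-b for upper {-4, 6}: listed pattern). Its exact value is \frac{21}{5}.


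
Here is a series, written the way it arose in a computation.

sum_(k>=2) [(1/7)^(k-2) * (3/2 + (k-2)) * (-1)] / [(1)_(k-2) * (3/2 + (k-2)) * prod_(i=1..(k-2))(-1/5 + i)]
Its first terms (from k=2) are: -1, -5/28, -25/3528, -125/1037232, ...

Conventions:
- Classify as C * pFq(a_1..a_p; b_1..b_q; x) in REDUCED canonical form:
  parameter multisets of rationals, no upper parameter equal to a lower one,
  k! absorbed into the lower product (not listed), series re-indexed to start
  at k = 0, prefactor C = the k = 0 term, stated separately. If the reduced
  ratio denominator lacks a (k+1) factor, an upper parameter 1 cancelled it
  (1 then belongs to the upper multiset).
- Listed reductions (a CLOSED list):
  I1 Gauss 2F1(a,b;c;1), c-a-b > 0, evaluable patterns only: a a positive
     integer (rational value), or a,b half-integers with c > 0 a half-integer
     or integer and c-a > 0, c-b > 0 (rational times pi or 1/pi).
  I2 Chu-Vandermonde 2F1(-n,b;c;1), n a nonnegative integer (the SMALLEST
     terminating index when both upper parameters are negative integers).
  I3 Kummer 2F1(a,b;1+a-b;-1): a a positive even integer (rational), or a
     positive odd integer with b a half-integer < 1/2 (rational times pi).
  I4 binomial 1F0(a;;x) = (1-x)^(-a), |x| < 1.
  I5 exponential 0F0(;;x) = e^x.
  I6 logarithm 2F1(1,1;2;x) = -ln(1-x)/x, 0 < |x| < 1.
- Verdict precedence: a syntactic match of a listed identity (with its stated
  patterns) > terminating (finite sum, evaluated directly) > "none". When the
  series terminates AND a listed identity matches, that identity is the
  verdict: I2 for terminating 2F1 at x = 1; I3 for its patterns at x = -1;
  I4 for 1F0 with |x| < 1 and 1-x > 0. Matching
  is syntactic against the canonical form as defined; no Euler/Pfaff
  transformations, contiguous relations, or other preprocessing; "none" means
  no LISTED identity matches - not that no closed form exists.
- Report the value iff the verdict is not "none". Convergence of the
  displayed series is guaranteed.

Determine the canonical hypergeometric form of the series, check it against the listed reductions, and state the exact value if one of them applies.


Structural cue: from the first term -1: (1)_k (prefactor -1) is k! itself.
Term ratio: r(k) = (1/7) * 1 / [(k+4/5) (k+1)] - rational; roots negated = parameters, x = (1/7), C = -1.

Prefactor -1, argument 1/7: 0F1 with upper {-} over lower {4/5}. Verdict: none. A 0F1 with upper {-} fits none of I1-I6 at x = 1/7; the sum runs forever.


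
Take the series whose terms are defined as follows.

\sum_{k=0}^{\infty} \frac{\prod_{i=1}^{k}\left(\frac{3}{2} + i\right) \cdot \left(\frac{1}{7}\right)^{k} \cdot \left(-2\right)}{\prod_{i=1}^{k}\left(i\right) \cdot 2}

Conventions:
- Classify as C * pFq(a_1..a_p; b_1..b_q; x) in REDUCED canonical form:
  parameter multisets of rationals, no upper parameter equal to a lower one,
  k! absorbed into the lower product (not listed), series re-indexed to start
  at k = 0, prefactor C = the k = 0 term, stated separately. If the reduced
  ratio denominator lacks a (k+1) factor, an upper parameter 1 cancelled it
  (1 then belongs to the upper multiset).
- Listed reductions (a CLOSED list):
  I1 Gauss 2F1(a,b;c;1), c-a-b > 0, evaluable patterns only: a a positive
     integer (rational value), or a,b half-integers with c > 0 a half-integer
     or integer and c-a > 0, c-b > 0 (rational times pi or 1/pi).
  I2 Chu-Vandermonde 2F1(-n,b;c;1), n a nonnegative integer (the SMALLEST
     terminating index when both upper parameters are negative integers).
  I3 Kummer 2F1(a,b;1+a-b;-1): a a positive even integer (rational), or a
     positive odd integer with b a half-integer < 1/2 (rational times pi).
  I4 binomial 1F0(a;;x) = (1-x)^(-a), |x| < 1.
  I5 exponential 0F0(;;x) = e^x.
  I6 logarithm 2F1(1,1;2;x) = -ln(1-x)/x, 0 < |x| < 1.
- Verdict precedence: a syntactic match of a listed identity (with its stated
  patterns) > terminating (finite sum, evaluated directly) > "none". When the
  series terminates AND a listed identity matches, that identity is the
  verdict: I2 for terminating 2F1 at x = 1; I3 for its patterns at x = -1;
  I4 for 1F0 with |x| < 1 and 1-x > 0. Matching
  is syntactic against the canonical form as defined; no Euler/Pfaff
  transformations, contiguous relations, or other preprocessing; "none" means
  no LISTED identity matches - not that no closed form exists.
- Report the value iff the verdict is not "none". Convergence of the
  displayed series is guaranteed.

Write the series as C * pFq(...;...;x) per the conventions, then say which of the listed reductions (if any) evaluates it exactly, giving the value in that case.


Reduced: x = \frac{1}{7}, 1F0, upper = {\frac{5}{2}}, lower = {-}, C = -1. Verdict: the I4 binomial reduction fires (the 1F0 binomial series: exponent -5/2, x = \frac{1}{7}). Its exact value is \left(-1\right) \cdot \left(\frac{6}{7}\right)^{-\frac{5}{2}}.

First insight: from the first term -1: the product of the first k integers (prefactor -1) is k!.
Term ratio: r(k) = \frac{1}{7} * (k+\frac{5}{2}) / [(k+1)] - rational in k. x = \frac{1}{7}; t_0 = -1; negate the roots.


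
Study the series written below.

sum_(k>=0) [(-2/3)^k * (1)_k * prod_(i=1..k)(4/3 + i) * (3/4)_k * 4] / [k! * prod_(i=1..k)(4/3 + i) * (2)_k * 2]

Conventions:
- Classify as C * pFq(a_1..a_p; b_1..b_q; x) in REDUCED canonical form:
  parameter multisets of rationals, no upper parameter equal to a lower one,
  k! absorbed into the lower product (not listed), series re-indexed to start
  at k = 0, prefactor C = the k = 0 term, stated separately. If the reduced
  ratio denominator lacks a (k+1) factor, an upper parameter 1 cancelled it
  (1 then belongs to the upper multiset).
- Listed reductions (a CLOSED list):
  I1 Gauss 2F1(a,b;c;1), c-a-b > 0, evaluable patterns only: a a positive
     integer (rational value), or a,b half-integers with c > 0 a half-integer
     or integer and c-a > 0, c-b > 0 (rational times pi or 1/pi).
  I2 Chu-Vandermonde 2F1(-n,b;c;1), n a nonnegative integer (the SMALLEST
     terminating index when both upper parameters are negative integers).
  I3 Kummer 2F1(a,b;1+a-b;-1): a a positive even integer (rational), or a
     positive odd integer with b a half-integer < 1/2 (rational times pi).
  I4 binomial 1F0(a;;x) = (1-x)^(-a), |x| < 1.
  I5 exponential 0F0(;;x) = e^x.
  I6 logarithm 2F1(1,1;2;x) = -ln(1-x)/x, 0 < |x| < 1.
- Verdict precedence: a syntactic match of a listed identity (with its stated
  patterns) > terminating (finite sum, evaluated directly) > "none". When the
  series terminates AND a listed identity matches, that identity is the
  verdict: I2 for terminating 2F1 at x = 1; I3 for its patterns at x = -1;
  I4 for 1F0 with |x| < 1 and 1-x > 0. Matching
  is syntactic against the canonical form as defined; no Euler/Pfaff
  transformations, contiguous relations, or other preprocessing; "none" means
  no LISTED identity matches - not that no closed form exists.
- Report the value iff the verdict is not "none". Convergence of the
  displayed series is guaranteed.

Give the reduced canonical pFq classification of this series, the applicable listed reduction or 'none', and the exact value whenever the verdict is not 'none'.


Classification (C = 2): 2F1 with upper {3/4, 1}, lower {2}, argument x = -2/3. Verdict: no listed reduction: x = -2/3 and upper {3/4, 1} fail every I1-I6 pattern.

Key observation: from the first term 2: the parameter 7/3 appears in both the upper and lower lists and cancels.
Consecutive-term ratio: r(k) = (-2/3) * (k+3/4) (k+1) / [(k+2) (k+1)] - rational; roots negated = parameters, x = (-2/3), C = 2.
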